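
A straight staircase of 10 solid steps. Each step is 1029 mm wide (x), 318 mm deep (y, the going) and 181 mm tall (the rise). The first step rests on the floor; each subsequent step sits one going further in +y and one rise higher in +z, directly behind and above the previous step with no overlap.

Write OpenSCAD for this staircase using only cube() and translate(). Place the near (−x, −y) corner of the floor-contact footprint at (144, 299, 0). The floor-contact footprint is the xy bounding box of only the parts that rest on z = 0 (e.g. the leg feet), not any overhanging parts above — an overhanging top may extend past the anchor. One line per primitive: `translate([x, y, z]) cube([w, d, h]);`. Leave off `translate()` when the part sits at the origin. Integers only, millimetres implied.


translate([144, 299, 0]) cube([1029, 318, 181]);
translate([144, 617, 181]) cube([1029, 318, 181]);
translate([144, 935, 362]) cube([1029, 318, 181]);
translate([144, 1253, 543]) cube([1029, 318, 181]);
translate([144, 1571, 724]) cube([1029, 318, 181]);
translate([144, 1889, 905]) cube([1029, 318, 181]);
translate([144, 2207, 1086]) cube([1029, 318, 181]);
translate([144, 2525, 1267]) cube([1029, 318, 181]);
translate([144, 2843, 1448]) cube([1029, 318, 181]);
translate([144, 3161, 1629]) cube([1029, 318, 181]);


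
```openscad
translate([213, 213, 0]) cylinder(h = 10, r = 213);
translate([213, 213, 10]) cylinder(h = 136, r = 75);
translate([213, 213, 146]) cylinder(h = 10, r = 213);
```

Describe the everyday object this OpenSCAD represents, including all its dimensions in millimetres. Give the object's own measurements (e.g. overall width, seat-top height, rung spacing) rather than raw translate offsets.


A spool: two coaxial disc flanges of radius 213 mm and thickness 10 mm, joined by a core cylinder of radius 75 mm and height 136 mm. The lower flange rests on z = 0 and the three cylinders share a vertical axis.


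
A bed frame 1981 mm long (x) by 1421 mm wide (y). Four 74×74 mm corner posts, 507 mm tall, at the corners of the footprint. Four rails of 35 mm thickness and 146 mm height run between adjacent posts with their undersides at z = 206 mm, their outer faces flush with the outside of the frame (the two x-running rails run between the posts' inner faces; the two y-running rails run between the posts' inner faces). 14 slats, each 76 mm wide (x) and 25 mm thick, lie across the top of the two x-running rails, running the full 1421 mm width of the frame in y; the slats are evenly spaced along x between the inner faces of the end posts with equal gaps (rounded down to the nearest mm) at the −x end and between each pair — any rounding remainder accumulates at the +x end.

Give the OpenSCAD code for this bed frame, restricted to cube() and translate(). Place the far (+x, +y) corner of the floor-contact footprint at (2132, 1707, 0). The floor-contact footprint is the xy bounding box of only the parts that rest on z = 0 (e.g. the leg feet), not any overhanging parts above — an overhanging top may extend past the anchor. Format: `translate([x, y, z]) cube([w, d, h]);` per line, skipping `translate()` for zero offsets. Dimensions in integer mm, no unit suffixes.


translate([151, 286, 0]) cube([74, 74, 507]);
translate([151, 1633, 0]) cube([74, 74, 507]);
translate([2058, 286, 0]) cube([74, 74, 507]);
translate([2058, 1633, 0]) cube([74, 74, 507]);
translate([225, 286, 206]) cube([1833, 35, 146]);
translate([225, 1672, 206]) cube([1833, 35, 146]);
translate([151, 360, 206]) cube([35, 1273, 146]);
translate([2097, 360, 206]) cube([35, 1273, 146]);
translate([276, 286, 352]) cube([76, 1421, 25]);
translate([403, 286, 352]) cube([76, 1421, 25]);
translate([530, 286, 352]) cube([76, 1421, 25]);
translate([657, 286, 352]) cube([76, 1421, 25]);
translate([784, 286, 352]) cube([76, 1421, 25]);
translate([911, 286, 352]) cube([76, 1421, 25]);
translate([1038, 286, 352]) cube([76, 1421, 25]);
translate([1165, 286, 352]) cube([76, 1421, 25]);
translate([1292, 286, 352]) cube([76, 1421, 25]);
translate([1419, 286, 352]) cube([76, 1421, 25]);
translate([1546, 286, 352]) cube([76, 1421, 25]);
translate([1673, 286, 352]) cube([76, 1421, 25]);
translate([1800, 286, 352]) cube([76, 1421, 25]);
translate([1927, 286, 352]) cube([76, 1421, 25]);


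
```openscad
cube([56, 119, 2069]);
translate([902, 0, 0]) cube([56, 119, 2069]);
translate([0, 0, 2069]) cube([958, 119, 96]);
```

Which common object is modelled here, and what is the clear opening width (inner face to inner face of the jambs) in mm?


A door frame. The clear opening width is 846 mm.

Two 2069 mm tall posts with a header on top — a door frame. The left jamb is 56 mm wide at x = 0; the right jamb starts at x = 902. The clear opening is 902 − 56 = 846 mm.


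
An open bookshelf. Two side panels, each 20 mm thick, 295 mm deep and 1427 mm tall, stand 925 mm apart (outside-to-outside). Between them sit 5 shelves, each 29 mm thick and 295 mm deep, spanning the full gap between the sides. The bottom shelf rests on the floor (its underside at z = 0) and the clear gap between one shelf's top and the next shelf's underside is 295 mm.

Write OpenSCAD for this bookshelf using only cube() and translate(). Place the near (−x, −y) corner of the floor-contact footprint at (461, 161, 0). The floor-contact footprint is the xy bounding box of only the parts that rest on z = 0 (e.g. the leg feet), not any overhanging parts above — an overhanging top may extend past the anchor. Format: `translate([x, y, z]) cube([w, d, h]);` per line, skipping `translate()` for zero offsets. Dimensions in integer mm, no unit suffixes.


translate([461, 161, 0]) cube([20, 295, 1427]);
translate([1366, 161, 0]) cube([20, 295, 1427]);
translate([481, 161, 0]) cube([885, 295, 29]);
translate([481, 161, 324]) cube([885, 295, 29]);
translate([481, 161, 648]) cube([885, 295, 29]);
translate([481, 161, 972]) cube([885, 295, 29]);
translate([481, 161, 1296]) cube([885, 295, 29]);


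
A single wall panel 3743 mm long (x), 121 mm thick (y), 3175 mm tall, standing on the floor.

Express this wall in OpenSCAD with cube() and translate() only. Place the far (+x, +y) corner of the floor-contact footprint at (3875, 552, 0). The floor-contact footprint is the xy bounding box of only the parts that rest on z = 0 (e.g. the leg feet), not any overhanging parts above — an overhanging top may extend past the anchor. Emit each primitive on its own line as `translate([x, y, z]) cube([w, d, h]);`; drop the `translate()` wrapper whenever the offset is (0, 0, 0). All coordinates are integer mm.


translate([132, 431, 0]) cube([3743, 121, 3175]);


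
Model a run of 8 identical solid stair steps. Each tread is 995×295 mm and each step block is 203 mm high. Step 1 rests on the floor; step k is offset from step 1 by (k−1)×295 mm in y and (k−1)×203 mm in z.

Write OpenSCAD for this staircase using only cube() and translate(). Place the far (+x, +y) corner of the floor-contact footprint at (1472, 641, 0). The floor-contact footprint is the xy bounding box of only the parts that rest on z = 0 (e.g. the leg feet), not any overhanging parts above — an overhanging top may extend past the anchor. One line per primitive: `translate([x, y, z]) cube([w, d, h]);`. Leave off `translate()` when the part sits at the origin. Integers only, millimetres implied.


translate([477, 346, 0]) cube([995, 295, 203]);
translate([477, 641, 203]) cube([995, 295, 203]);
translate([477, 936, 406]) cube([995, 295, 203]);
translate([477, 1231, 609]) cube([995, 295, 203]);
translate([477, 1526, 812]) cube([995, 295, 203]);
translate([477, 1821, 1015]) cube([995, 295, 203]);
translate([477, 2116, 1218]) cube([995, 295, 203]);
translate([477, 2411, 1421]) cube([995, 295, 203]);


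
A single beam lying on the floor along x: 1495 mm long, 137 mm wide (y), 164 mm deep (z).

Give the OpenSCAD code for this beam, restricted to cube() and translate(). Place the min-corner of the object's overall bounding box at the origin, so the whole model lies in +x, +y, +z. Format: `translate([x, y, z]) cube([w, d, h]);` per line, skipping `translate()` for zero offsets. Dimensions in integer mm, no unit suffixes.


cube([1495, 137, 164]);


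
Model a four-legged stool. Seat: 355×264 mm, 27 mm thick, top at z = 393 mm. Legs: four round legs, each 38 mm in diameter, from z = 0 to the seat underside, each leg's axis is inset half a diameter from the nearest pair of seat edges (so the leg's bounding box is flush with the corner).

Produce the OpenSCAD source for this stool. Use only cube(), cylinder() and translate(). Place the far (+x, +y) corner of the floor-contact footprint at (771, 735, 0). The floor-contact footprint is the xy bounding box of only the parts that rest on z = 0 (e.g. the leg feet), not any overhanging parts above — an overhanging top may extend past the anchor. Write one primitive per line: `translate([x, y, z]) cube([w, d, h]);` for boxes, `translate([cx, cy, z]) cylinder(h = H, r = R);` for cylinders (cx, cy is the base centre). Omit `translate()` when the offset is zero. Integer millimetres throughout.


translate([416, 471, 366]) cube([355, 264, 27]);
translate([435, 490, 0]) cylinder(h = 366, r = 19);
translate([752, 490, 0]) cylinder(h = 366, r = 19);
translate([435, 716, 0]) cylinder(h = 366, r = 19);
translate([752, 716, 0]) cylinder(h = 366, r = 19);


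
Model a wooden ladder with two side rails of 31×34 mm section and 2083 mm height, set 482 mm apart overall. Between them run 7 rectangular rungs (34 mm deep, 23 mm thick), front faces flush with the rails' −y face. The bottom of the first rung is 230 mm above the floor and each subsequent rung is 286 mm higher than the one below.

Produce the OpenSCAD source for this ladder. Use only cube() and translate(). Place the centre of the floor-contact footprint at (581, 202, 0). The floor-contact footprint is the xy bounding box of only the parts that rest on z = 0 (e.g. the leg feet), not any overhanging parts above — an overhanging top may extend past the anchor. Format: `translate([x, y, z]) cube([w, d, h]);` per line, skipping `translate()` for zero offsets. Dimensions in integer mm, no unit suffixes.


// rung span = 482 - 2*31 = 420
// rung[k] z = 230 + k*286
translate([340, 185, 0]) cube([31, 34, 2083]);
translate([791, 185, 0]) cube([31, 34, 2083]);
translate([371, 185, 230]) cube([420, 34, 23]);
translate([371, 185, 516]) cube([420, 34, 23]);
translate([371, 185, 802]) cube([420, 34, 23]);
translate([371, 185, 1088]) cube([420, 34, 23]);
translate([371, 185, 1374]) cube([420, 34, 23]);
translate([371, 185, 1660]) cube([420, 34, 23]);
translate([371, 185, 1946]) cube([420, 34, 23]);


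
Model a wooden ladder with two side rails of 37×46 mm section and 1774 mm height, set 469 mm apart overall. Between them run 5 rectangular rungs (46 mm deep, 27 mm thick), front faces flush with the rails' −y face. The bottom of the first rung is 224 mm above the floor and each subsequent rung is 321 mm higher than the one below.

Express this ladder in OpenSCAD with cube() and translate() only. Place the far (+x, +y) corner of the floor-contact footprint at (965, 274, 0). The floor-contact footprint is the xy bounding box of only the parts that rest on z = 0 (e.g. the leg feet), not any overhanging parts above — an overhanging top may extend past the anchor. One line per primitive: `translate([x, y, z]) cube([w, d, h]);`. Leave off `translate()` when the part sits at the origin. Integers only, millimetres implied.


translate([496, 228, 0]) cube([37, 46, 1774]);
translate([928, 228, 0]) cube([37, 46, 1774]);
translate([533, 228, 224]) cube([395, 46, 27]);
translate([533, 228, 545]) cube([395, 46, 27]);
translate([533, 228, 866]) cube([395, 46, 27]);
translate([533, 228, 1187]) cube([395, 46, 27]);
translate([533, 228, 1508]) cube([395, 46, 27]);


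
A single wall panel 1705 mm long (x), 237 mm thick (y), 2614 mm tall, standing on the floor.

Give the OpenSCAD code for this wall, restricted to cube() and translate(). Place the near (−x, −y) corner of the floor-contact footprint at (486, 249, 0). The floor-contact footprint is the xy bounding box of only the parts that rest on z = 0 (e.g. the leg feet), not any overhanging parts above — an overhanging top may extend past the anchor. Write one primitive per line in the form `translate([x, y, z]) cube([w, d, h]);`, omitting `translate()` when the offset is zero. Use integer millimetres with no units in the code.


translate([486, 249, 0]) cube([1705, 237, 2614]);


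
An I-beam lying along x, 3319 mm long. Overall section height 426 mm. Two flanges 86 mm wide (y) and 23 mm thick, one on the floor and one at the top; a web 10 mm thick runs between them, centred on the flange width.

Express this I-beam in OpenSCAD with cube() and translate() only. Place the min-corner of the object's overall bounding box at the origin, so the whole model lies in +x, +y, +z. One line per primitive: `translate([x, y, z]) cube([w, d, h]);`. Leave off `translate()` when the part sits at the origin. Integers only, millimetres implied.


cube([3319, 86, 23]);
translate([0, 38, 23]) cube([3319, 10, 380]);
translate([0, 0, 403]) cube([3319, 86, 23]);


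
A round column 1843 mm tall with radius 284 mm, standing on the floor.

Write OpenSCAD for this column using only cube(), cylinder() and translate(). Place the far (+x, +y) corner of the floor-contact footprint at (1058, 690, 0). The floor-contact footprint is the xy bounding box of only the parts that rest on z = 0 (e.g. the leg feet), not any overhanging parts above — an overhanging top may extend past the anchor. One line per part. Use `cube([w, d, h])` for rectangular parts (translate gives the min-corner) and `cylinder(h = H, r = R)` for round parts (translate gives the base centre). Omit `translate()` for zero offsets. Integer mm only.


translate([774, 406, 0]) cylinder(h = 1843, r = 284);


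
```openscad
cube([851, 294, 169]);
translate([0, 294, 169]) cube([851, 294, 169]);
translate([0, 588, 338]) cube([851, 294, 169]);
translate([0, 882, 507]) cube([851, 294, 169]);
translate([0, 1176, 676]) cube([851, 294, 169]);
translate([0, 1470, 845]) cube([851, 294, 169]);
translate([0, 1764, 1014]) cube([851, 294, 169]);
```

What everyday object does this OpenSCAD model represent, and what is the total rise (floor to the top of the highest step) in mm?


A staircase. The total rise is 1183 mm.

7 identical blocks, each offset up and back from the previous — a staircase. Each step is 169 mm tall and there are 7 of them, so the total rise is 7 × 169 = 1183 mm.


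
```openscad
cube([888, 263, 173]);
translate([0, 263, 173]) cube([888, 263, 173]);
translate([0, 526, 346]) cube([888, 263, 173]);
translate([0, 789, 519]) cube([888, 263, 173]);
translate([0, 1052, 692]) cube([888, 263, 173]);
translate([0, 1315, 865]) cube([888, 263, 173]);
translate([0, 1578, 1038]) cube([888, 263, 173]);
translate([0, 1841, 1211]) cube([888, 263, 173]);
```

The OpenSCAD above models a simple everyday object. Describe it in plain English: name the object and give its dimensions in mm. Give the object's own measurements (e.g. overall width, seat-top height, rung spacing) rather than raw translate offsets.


A straight staircase of 8 solid steps. Each step is 888 mm wide (x), 263 mm deep (y, the going) and 173 mm tall (the rise). The first step rests on the floor; each subsequent step sits one going further in +y and one rise higher in +z, directly behind and above the previous step with no overlap.


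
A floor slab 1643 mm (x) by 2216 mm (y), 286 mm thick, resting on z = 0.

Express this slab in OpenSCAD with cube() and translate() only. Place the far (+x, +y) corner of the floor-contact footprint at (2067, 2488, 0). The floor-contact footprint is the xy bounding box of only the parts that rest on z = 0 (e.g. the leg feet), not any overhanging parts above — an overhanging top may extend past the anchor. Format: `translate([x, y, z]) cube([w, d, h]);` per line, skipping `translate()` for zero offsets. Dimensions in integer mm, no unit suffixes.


translate([424, 272, 0]) cube([1643, 2216, 286]);


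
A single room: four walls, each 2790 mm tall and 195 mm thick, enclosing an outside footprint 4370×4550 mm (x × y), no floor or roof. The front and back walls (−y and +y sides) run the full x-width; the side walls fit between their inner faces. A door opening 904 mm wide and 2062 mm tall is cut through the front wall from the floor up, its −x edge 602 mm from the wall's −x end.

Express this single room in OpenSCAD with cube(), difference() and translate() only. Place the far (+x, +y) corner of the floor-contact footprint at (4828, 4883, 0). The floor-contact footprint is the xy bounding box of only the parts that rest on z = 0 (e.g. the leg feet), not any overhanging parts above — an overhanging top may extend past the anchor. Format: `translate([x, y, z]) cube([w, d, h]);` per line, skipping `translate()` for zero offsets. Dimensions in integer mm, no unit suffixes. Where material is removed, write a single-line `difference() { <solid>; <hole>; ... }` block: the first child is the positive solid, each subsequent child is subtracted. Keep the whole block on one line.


difference() { translate([458, 333, 0]) cube([4370, 195, 2790]); translate([1060, 333, 0]) cube([904, 195, 2062]); }
translate([458, 4688, 0]) cube([4370, 195, 2790]);
translate([458, 528, 0]) cube([195, 4160, 2790]);
translate([4633, 528, 0]) cube([195, 4160, 2790]);


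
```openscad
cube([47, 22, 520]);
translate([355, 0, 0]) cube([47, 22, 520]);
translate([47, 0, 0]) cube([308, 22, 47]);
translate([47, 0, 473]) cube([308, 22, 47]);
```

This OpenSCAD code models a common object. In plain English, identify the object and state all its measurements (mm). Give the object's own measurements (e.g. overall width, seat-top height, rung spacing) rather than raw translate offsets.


A rectangular picture frame lying in the x–z plane (depth along y). The opening is 308 mm wide (x) by 426 mm tall (z), surrounded by a border 47 mm wide on all four sides. The frame is 22 mm deep and is made of two full-height vertical stiles with two horizontal rails fitted between them.


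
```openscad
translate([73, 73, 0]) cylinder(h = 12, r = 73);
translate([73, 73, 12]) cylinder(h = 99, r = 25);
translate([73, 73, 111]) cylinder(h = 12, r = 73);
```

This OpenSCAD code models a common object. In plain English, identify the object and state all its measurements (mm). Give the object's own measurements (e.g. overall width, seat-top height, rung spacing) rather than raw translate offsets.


A spool: two coaxial disc flanges of radius 73 mm and thickness 12 mm, joined by a core cylinder of radius 25 mm and height 99 mm. The lower flange rests on z = 0 and the three cylinders share a vertical axis.


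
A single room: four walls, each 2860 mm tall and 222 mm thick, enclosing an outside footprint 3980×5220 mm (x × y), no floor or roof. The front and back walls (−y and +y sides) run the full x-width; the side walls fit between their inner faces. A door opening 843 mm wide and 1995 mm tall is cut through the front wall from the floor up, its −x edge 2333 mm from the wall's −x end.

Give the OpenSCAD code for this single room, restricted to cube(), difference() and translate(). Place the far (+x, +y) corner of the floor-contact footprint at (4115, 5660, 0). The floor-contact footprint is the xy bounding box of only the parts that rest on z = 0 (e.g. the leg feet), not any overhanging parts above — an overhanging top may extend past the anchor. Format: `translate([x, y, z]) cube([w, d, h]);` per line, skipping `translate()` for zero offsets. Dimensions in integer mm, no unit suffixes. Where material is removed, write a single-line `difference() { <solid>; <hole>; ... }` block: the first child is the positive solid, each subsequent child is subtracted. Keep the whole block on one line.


difference() { translate([135, 440, 0]) cube([3980, 222, 2860]); translate([2468, 440, 0]) cube([843, 222, 1995]); }
translate([135, 5438, 0]) cube([3980, 222, 2860]);
translate([135, 662, 0]) cube([222, 4776, 2860]);
translate([3893, 662, 0]) cube([222, 4776, 2860]);


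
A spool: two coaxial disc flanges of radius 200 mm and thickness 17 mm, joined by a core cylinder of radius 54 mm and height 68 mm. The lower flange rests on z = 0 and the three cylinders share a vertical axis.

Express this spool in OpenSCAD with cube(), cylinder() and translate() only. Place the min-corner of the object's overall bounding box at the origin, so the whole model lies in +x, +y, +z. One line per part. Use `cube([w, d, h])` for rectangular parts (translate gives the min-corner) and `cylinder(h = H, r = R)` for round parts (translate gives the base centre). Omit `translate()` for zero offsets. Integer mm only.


translate([200, 200, 0]) cylinder(h = 17, r = 200);
translate([200, 200, 17]) cylinder(h = 68, r = 54);
translate([200, 200, 85]) cylinder(h = 17, r = 200);


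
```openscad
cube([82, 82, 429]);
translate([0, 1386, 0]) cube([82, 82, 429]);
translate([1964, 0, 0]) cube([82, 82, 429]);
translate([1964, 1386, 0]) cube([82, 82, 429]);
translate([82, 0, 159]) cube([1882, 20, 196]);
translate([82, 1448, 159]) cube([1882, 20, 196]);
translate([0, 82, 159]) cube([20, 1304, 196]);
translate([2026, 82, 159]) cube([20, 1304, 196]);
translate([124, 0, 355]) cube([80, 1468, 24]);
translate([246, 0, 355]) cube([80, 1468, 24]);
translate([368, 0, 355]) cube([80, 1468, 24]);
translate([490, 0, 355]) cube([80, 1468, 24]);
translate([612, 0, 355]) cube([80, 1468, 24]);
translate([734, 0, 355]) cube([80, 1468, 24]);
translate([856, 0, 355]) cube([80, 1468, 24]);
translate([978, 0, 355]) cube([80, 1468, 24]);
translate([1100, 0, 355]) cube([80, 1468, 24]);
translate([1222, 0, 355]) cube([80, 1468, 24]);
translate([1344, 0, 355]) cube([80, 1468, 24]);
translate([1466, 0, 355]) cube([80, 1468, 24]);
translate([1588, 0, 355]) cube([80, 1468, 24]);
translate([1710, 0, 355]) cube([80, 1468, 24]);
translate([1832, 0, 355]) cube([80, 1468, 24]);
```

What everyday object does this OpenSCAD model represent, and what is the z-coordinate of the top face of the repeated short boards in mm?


A bed frame. The slat-top height is 379 mm.

Four posts, four rails, and a row of slats — a bed frame. Slats sit on the rails at z = 159 + 196 = 355; with slat thickness 24, the top is 379 mm.


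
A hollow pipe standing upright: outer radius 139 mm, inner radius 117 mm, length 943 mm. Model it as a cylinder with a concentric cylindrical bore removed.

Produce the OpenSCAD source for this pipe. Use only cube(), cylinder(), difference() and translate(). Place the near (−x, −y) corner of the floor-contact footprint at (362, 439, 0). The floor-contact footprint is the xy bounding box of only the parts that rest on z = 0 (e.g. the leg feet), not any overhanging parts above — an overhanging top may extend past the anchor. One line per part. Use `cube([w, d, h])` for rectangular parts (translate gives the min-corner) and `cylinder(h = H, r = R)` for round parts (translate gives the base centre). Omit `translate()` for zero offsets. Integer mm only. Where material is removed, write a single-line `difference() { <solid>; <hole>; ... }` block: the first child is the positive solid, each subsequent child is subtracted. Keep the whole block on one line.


difference() { translate([501, 578, 0]) cylinder(h = 943, r = 139); translate([501, 578, 0]) cylinder(h = 943, r = 117); }


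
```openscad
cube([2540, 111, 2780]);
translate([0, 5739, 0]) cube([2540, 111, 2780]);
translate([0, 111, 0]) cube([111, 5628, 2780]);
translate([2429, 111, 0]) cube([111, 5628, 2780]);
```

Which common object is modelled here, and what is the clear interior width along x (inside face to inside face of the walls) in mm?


A house (or room) frame. The interior width is 2318 mm.

Four 2780 mm walls enclosing a rectangle with no floor or roof — a room or house frame. Outside width is 2540 mm and wall thickness is 111 mm, so the interior width is 2540 − 2 × 111 = 2318 mm.


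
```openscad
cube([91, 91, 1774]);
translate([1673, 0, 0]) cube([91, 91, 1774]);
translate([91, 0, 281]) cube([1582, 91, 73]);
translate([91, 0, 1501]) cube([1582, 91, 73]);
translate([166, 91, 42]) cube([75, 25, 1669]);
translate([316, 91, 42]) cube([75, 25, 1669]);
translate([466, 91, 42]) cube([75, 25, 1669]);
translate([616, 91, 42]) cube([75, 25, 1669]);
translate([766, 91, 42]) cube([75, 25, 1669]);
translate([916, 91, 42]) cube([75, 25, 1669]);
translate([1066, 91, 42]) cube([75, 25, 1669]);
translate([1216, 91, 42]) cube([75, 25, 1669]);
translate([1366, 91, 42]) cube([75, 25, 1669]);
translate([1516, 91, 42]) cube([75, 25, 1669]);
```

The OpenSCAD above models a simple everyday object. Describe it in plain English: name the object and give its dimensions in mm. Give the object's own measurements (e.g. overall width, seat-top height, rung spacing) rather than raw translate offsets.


A fence section. Two 91×91 mm posts, 1774 mm tall, stand on the floor with a clear span of 1582 mm between their inner faces. Two horizontal rails of 91×73 mm section span the gap between the posts with their undersides at z = 281 mm and z = 1501 mm, flush with the posts' −y face. 10 pickets, each 75 mm wide, 25 mm thick and 1669 mm tall, are fixed to the +y face of the rails with their bottoms at z = 42 mm, spaced across the span with a 75 mm gap after the −x post and between neighbouring pickets, with 82 mm left before the +x post.


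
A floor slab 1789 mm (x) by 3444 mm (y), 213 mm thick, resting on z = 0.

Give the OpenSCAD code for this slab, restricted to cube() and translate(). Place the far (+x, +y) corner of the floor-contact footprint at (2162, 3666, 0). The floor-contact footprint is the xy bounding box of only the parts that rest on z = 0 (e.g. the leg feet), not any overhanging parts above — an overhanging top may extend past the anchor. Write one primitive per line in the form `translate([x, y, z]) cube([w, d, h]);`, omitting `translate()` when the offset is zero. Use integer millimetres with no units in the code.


translate([373, 222, 0]) cube([1789, 3444, 213]);


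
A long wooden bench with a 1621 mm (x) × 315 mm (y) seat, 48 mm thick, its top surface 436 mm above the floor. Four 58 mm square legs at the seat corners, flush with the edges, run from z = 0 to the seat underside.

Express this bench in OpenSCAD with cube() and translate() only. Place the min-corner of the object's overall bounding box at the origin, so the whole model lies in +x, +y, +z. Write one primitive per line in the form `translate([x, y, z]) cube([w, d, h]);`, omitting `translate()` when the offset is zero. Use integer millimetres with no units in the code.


translate([0, 0, 388]) cube([1621, 315, 48]);
cube([58, 58, 388]);
translate([0, 257, 0]) cube([58, 58, 388]);
translate([1563, 0, 0]) cube([58, 58, 388]);
translate([1563, 257, 0]) cube([58, 58, 388]);


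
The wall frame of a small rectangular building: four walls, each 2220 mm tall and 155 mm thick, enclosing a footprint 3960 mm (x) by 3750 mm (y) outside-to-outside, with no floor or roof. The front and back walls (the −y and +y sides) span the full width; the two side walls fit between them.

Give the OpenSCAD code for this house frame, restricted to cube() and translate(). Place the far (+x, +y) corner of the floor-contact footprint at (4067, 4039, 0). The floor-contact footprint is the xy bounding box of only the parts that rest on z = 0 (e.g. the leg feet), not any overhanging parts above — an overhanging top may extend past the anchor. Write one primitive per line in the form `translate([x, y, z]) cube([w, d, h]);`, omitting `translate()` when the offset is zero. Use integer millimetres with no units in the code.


translate([107, 289, 0]) cube([3960, 155, 2220]);
translate([107, 3884, 0]) cube([3960, 155, 2220]);
translate([107, 444, 0]) cube([155, 3440, 2220]);
translate([3912, 444, 0]) cube([155, 3440, 2220]);


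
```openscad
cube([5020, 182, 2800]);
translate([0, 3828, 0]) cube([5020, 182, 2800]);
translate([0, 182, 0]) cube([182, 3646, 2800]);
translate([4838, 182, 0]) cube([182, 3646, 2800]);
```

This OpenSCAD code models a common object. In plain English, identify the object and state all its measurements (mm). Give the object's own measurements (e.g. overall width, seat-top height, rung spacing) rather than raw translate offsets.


The wall frame of a small rectangular building: four walls, each 2800 mm tall and 182 mm thick, enclosing a footprint 5020 mm (x) by 4010 mm (y) outside-to-outside, with no floor or roof. The front and back walls (the −y and +y sides) span the full width; the two side walls fit between them.


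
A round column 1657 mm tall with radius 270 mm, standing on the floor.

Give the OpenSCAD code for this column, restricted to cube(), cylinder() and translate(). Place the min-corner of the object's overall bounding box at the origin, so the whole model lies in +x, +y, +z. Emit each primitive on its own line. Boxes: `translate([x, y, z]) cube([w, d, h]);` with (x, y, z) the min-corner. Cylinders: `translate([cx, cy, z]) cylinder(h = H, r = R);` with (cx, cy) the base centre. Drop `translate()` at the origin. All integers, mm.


translate([270, 270, 0]) cylinder(h = 1657, r = 270);


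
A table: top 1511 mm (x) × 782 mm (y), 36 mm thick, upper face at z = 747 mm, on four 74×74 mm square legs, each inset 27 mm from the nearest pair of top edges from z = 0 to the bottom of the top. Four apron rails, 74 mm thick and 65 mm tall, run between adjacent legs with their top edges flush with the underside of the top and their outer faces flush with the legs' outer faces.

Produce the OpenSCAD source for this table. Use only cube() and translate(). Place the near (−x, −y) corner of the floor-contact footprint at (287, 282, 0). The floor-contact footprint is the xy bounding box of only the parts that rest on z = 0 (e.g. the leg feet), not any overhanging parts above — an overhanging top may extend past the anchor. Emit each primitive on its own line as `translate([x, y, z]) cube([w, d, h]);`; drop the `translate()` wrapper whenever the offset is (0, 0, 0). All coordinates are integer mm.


// leg_h = 747 - 36 = 711
// apron z = 711 - 65 = 646
translate([260, 255, 711]) cube([1511, 782, 36]);
translate([287, 282, 0]) cube([74, 74, 711]);
translate([1670, 282, 0]) cube([74, 74, 711]);
translate([287, 936, 0]) cube([74, 74, 711]);
translate([1670, 936, 0]) cube([74, 74, 711]);
translate([361, 282, 646]) cube([1309, 74, 65]);
translate([361, 936, 646]) cube([1309, 74, 65]);
translate([287, 356, 646]) cube([74, 580, 65]);
translate([1670, 356, 646]) cube([74, 580, 65]);


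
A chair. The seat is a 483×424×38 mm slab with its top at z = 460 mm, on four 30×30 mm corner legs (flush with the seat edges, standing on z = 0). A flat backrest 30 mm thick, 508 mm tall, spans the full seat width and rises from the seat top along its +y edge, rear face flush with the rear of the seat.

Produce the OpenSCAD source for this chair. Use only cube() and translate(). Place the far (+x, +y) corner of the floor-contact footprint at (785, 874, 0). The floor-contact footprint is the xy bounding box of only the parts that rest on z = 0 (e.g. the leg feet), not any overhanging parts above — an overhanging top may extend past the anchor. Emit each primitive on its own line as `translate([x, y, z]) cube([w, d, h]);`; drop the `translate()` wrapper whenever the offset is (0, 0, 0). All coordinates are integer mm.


translate([302, 450, 422]) cube([483, 424, 38]);
translate([302, 450, 0]) cube([30, 30, 422]);
translate([755, 450, 0]) cube([30, 30, 422]);
translate([302, 844, 0]) cube([30, 30, 422]);
translate([755, 844, 0]) cube([30, 30, 422]);
translate([302, 844, 460]) cube([483, 30, 508]);


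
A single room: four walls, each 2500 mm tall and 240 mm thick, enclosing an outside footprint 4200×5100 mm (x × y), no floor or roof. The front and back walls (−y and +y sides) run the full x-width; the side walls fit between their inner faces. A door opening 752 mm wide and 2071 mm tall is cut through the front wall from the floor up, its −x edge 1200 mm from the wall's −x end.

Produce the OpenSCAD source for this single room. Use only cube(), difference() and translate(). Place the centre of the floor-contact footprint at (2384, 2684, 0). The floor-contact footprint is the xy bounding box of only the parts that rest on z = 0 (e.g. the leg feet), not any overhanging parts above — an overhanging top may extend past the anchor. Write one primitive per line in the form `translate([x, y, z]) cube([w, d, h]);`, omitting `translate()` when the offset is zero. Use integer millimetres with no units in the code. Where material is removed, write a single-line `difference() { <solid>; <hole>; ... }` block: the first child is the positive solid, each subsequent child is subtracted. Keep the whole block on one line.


difference() { translate([284, 134, 0]) cube([4200, 240, 2500]); translate([1484, 134, 0]) cube([752, 240, 2071]); }
translate([284, 4994, 0]) cube([4200, 240, 2500]);
translate([284, 374, 0]) cube([240, 4620, 2500]);
translate([4244, 374, 0]) cube([240, 4620, 2500]);


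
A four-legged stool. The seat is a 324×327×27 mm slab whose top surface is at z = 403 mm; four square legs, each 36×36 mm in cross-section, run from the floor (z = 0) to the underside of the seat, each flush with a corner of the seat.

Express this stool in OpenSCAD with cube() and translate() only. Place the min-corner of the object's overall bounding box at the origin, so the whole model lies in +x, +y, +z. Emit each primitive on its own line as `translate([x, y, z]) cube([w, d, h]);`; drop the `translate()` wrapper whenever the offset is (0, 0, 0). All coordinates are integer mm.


translate([0, 0, 376]) cube([324, 327, 27]);
cube([36, 36, 376]);
translate([288, 0, 0]) cube([36, 36, 376]);
translate([0, 291, 0]) cube([36, 36, 376]);
translate([288, 291, 0]) cube([36, 36, 376]);


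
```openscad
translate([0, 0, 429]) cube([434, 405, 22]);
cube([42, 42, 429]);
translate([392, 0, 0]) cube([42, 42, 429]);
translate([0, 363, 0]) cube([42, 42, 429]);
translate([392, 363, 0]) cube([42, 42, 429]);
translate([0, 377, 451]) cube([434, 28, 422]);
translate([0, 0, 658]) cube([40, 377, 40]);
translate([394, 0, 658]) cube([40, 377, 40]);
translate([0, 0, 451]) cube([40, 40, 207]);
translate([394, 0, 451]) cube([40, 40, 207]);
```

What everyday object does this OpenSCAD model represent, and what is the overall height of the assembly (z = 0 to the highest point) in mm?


A chair. The overall height is 873 mm.

A slab on four corner posts with a tall panel at the back — a chair. The seat slab sits at z = 429 with thickness 22, and the 422 mm backrest starts at the seat top, so the overall height is 429 + 22 + 422 = 873 mm.


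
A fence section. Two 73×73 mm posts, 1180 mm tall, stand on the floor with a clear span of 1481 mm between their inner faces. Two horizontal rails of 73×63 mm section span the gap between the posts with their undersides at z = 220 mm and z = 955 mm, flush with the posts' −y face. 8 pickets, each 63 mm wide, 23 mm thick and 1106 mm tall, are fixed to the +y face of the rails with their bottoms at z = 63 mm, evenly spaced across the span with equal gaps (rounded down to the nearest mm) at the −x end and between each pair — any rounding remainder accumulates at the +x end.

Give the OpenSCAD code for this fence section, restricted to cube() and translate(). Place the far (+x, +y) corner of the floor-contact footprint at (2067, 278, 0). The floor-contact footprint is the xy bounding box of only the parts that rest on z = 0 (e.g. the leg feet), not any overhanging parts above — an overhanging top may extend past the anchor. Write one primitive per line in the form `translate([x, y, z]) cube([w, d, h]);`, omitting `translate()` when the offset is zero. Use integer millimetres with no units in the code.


translate([440, 205, 0]) cube([73, 73, 1180]);
translate([1994, 205, 0]) cube([73, 73, 1180]);
translate([513, 205, 220]) cube([1481, 73, 63]);
translate([513, 205, 955]) cube([1481, 73, 63]);
translate([621, 278, 63]) cube([63, 23, 1106]);
translate([792, 278, 63]) cube([63, 23, 1106]);
translate([963, 278, 63]) cube([63, 23, 1106]);
translate([1134, 278, 63]) cube([63, 23, 1106]);
translate([1305, 278, 63]) cube([63, 23, 1106]);
translate([1476, 278, 63]) cube([63, 23, 1106]);
translate([1647, 278, 63]) cube([63, 23, 1106]);
translate([1818, 278, 63]) cube([63, 23, 1106]);


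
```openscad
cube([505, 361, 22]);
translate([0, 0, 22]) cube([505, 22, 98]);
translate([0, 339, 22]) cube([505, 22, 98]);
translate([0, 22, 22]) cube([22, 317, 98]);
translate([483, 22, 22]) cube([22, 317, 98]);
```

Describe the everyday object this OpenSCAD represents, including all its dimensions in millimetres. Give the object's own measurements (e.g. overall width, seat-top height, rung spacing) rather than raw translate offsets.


An open-topped rectangular box: outside dimensions 505×361×120 mm, with a uniform wall and base thickness of 22 mm. The base is a full 505×361 slab on the floor; four walls sit on top of the base. The front and back walls (the −y and +y sides) span the full width; the two side walls fit between them.


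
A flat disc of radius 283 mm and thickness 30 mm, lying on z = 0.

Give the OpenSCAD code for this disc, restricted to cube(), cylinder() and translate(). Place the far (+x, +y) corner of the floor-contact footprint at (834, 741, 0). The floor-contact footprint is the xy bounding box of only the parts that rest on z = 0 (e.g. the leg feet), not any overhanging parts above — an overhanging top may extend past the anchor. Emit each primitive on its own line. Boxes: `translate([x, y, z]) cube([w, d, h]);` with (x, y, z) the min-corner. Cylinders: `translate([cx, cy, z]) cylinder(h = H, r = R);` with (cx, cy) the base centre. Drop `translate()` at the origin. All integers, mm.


translate([551, 458, 0]) cylinder(h = 30, r = 283);


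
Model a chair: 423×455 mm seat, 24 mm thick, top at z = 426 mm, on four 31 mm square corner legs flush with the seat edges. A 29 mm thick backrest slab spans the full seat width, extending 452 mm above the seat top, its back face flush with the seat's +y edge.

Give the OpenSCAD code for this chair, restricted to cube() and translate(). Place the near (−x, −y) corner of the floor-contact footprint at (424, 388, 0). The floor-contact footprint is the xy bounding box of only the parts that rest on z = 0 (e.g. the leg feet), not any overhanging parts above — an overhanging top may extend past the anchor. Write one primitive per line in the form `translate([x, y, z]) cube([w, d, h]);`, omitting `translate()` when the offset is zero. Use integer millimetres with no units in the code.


// leg_h = 426 - 24 = 402
translate([424, 388, 402]) cube([423, 455, 24]);
translate([424, 388, 0]) cube([31, 31, 402]);
translate([816, 388, 0]) cube([31, 31, 402]);
translate([424, 812, 0]) cube([31, 31, 402]);
translate([816, 812, 0]) cube([31, 31, 402]);
translate([424, 814, 426]) cube([423, 29, 452]);


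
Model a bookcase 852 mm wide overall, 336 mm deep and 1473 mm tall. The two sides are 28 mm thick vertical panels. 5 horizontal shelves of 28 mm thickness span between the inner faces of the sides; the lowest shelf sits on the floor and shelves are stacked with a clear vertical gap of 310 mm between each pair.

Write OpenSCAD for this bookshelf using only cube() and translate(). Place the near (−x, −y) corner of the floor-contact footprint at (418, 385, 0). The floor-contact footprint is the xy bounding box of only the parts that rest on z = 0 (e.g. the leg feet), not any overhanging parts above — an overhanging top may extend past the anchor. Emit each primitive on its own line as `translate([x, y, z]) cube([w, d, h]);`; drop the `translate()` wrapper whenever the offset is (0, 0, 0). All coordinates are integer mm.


translate([418, 385, 0]) cube([28, 336, 1473]);
translate([1242, 385, 0]) cube([28, 336, 1473]);
translate([446, 385, 0]) cube([796, 336, 28]);
translate([446, 385, 338]) cube([796, 336, 28]);
translate([446, 385, 676]) cube([796, 336, 28]);
translate([446, 385, 1014]) cube([796, 336, 28]);
translate([446, 385, 1352]) cube([796, 336, 28]);
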